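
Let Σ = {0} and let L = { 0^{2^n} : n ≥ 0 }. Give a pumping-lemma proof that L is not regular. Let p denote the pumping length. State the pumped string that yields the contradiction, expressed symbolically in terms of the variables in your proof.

0^{2^p+k}

Toward a contradiction, assume L is regular with pumping length p.
Take w = 0^{2^p} ∈ L with |w| = 2^p ≥ p.
Write w = xyz as guaranteed by the lemma, with |xy| ≤ p and |y| > 0.
Then y = 0^k for some k with 1 ≤ k ≤ p.
Pump with i = 2: xy^2z = 0^{2^p+k}. Since 1 ≤ k ≤ p < 2^p, we have 2^p < 2^p+k < 2^{p+1}, so 2^p+k is not a power of 2. So xy^2z ∉ L.
Contradiction. Therefore L is not regular.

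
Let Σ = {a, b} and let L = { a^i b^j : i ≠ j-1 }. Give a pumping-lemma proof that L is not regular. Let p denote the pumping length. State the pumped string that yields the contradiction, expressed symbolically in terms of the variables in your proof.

Assume L is regular. Let p be the pumping length given by the pumping lemma.
Choose w = a^p b^{p+p!+1}. Since p ≠ (p+p!+1)-1 = p+p!, w ∈ L; and |w| ≥ p.
Write w = xyz as guaranteed by the lemma, with |xy| ≤ p and |y| ≥ 1.
The first p characters of w are a's, so xy (and hence y) consists only of a's. Write y = a^k, 1 ≤ k ≤ p.
Since 1 ≤ k ≤ p, k divides p!; set t = 1 + p!/k. Then xy^t z has p + (p!/k)·k = p + p! copies of a. Now the a-count is p+p! and (b-count)-1 = (p+p!+1)-1 = p+p!, so i ≠ j-1 fails. So xy^t z = a^{p+p!} b^{p+p!+1} ∉ L.
Contradiction. Therefore L is not regular.

a^{p+p!} b^{p+p!+1}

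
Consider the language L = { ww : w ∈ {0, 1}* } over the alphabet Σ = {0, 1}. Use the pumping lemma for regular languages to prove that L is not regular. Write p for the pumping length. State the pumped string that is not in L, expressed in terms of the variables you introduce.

Toward a contradiction, assume L is regular with pumping length p.
Take w = 0^p 1^p 0^p 1^p = uu where u = 0^p1^p; then w ∈ L and |w| = 4p ≥ p.
By the pumping lemma, w = xyz with |xy| ≤ p and |y| ≥ 1.
Because |xy| ≤ p and w begins with p copies of 0, we have y = 0^k with 1 ≤ k ≤ p.
Pump with i = 2: xy^2z = 0^{p+k} 1^p 0^p 1^p, of length 4p+k. Suppose this equals vv. The string starts with 0 and ends with 1, so v does too; thus the boundary between the two copies of v is a 1→0 transition. There is exactly one such transition, at position 2p+k, so |v| = 2p+k and |vv| = 4p+2k ≠ 4p+k since k ≥ 1. So xy^2z ∉ L.
This contradicts the pumping lemma, so L is not regular.

0^{p+k} 1^p 0^p 1^p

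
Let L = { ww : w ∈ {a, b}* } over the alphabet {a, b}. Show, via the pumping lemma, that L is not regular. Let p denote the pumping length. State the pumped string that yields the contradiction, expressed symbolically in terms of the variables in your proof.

a^{p+k} b^p a^p b^p

Assume L is regular; let p be its pumping constant.
Take w = a^p b^p a^p b^p = uu where u = a^pb^p; then w ∈ L and |w| = 4p ≥ p.
By the pumping lemma, w = xyz with |xy| ≤ p and y is nonempty.
Because |xy| ≤ p and w begins with p copies of a, we have y = a^k with 1 ≤ k ≤ p.
Pump with i = 2: xy^2z = a^{p+k} b^p a^p b^p, of length 4p+k. Suppose this equals vv. The string starts with a and ends with b, so v does too; thus the boundary between the two copies of v is a b→a transition. There is exactly one such transition, at position 2p+k, so |v| = 2p+k and |vv| = 4p+2k ≠ 4p+k since k ≥ 1. So xy^2z ∉ L.
Contradiction. Therefore L is not regular.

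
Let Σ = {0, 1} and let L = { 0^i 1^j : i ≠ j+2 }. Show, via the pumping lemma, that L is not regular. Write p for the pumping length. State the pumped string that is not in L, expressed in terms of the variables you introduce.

Assume L is regular; let p be its pumping constant.
Choose w = 0^p 1^{p+p!-2}. Since p ≠ (p+p!-2)+2 = p+p!, w ∈ L; and |w| ≥ p.
The pumping lemma gives a decomposition w = xyz where |xy| ≤ p and |y| > 0.
The first p characters of w are 0's, so xy (and hence y) consists only of 0's. Write y = 0^k, 1 ≤ k ≤ p.
Since 1 ≤ k ≤ p, k divides p!; set t = 1 + p!/k. Then xy^t z has p + (p!/k)·k = p + p! copies of 0. Now the 0-count is p+p! and (1-count)+2 = (p+p!-2)+2 = p+p!, so i ≠ j+2 fails. So xy^t z = 0^{p+p!} 1^{p+p!-2} ∉ L.
This is a contradiction; hence L is not regular.

0^{p+p!} 1^{p+p!-2}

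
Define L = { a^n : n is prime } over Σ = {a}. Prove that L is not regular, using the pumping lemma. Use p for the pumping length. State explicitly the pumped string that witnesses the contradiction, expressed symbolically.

a^{q(1+k)}

Suppose for contradiction that L is regular, and let p be the pumping length.
Let q be a prime with q ≥ p+2 (infinitely many primes exist), and take w = a^q ∈ L with |w| = q ≥ p.
Write w = xyz as guaranteed by the lemma, with |xy| ≤ p and y is nonempty.
Then y = a^k for some k with 1 ≤ k ≤ p.
Since 1 ≤ k ≤ p, |xz| = q-k. Pump with i = q+1: |xy^{q+1}z| = (q-k)+(q+1)k = q+qk = q(1+k), which is composite (both factors ≥ 2). So xy^{q+1}z = a^{q(1+k)} ∉ L.
This is a contradiction; hence L is not regular.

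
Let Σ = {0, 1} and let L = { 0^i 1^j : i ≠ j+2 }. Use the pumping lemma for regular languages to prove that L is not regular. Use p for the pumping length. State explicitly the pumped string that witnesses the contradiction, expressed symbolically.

0^{p+p!} 1^{p+p!-2}

Suppose for contradiction that L is regular, and let p be the pumping length.
Choose w = 0^p 1^{p+p!-2}. Since p ≠ (p+p!-2)+2 = p+p!, w ∈ L; and |w| ≥ p.
The pumping lemma gives a decomposition w = xyz where |xy| ≤ p and y is nonempty.
The first p characters of w are 0's, so xy (and hence y) consists only of 0's. Write y = 0^k, 1 ≤ k ≤ p.
Since 1 ≤ k ≤ p, k divides p!; set t = 1 + p!/k. Then xy^t z has p + (p!/k)·k = p + p! copies of 0. Now the 0-count is p+p! and (1-count)+2 = (p+p!-2)+2 = p+p!, so i ≠ j+2 fails. So xy^t z = 0^{p+p!} 1^{p+p!-2} ∉ L.
This is a contradiction; hence L is not regular.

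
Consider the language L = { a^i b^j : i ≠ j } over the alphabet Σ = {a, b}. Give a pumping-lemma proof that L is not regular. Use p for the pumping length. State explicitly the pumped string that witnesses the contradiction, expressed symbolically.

Suppose for contradiction that L is regular, and let p be the pumping length.
Choose w = a^p b^{p+p!}. Since p ≠ p+p!, w ∈ L; and |w| ≥ p.
By the pumping lemma, w = xyz with |xy| ≤ p and |y| > 0.
The first p characters of w are a's, so xy (and hence y) consists only of a's. Write y = a^k, 1 ≤ k ≤ p.
Since 1 ≤ k ≤ p, k divides p!; set t = 1 + p!/k. Then xy^t z has p + (p!/k)·k = p + p! copies of a. Now the a-count equals the b-count, so i ≠ j fails. So xy^t z = a^{p+p!} b^{p+p!} ∉ L.
This is a contradiction; hence L is not regular.

a^{p+p!} b^{p+p!}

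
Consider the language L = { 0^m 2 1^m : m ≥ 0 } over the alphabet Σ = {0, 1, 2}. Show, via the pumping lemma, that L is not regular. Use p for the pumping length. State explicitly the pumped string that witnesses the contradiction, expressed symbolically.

Toward a contradiction, assume L is regular with pumping length p.
Take w = 0^p 2 1^p ∈ L with |w| = 2p+1 ≥ p.
The pumping lemma gives a decomposition w = xyz where |xy| ≤ p and y is nonempty.
Since the first p symbols of w are all 0's and |xy| ≤ p, y lies entirely in the leading 0-block: y = 0^k for some k with 1 ≤ k ≤ p.
Pump with i = 2: xy^2z = 0^{p+k} 2 1^p, which would require p+k = p. But k ≥ 1, so xy^2z ∉ L.
Contradiction. Therefore L is not regular.

0^{p+k} 2 1^p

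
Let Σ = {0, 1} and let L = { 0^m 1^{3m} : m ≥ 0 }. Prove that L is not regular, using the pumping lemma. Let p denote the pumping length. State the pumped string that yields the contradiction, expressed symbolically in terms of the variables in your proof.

0^{p+k} 1^{3p}

Assume L is regular. Let p be the pumping length given by the pumping lemma.
Let w = 0^p 1^{3p} ∈ L; note |w| = 4p ≥ p.
Write w = xyz as guaranteed by the lemma, with |xy| ≤ p and |y| > 0.
The first p characters of w are 0's, so xy (and hence y) consists only of 0's. Write y = 0^k, 1 ≤ k ≤ p.
Pump with i = 2: xy^2z = 0^{p+k} 1^{3p}. For this to lie in L we would need 3p = 3(p+k), which forces k = 0. But k ≥ 1, so xy^2z ∉ L.
Contradiction. Therefore L is not regular.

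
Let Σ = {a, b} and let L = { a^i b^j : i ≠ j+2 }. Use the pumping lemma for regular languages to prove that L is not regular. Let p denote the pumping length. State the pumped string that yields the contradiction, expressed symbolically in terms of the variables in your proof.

a^{p+p!} b^{p+p!-2}

Assume L is regular. Let p be the pumping length given by the pumping lemma.
Choose w = a^p b^{p+p!-2}. Since p ≠ (p+p!-2)+2 = p+p!, w ∈ L; and |w| ≥ p.
Write w = xyz as guaranteed by the lemma, with |xy| ≤ p and |y| > 0.
The first p characters of w are a's, so xy (and hence y) consists only of a's. Write y = a^k, 1 ≤ k ≤ p.
Since 1 ≤ k ≤ p, k divides p!; set t = 1 + p!/k. Then xy^t z has p + (p!/k)·k = p + p! copies of a. Now the a-count is p+p! and (b-count)+2 = (p+p!-2)+2 = p+p!, so i ≠ j+2 fails. So xy^t z = a^{p+p!} b^{p+p!-2} ∉ L.
This contradicts the pumping lemma, so L is not regular.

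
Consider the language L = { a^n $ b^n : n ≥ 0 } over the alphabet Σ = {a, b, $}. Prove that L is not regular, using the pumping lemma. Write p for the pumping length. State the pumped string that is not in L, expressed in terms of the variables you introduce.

a^{p+k} $ b^p

Assume L is regular. Let p be the pumping length given by the pumping lemma.
Take w = a^p $ b^p ∈ L with |w| = 2p+1 ≥ p.
By the pumping lemma, w = xyz with |xy| ≤ p and |y| > 0.
Because |xy| ≤ p and w begins with p copies of a, we have y = a^k with 1 ≤ k ≤ p.
Pump with i = 2: xy^2z = a^{p+k} $ b^p, which would require p+k = p. But k ≥ 1, so xy^2z ∉ L.
This contradicts the pumping lemma, so L is not regular.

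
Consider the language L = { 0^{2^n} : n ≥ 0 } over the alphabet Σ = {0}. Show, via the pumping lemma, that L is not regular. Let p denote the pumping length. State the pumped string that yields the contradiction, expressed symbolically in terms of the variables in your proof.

Assume L is regular; let p be its pumping constant.
Take w = 0^{2^p} ∈ L with |w| = 2^p ≥ p.
Write w = xyz as guaranteed by the lemma, with |xy| ≤ p and y is nonempty.
Then y = 0^k for some k with 1 ≤ k ≤ p.
Pump with i = 2: xy^2z = 0^{2^p+k}. Since 1 ≤ k ≤ p < 2^p, we have 2^p < 2^p+k < 2^{p+1}, so 2^p+k is not a power of 2. So xy^2z ∉ L.
This contradicts the pumping lemma, so L is not regular.

0^{2^p+k}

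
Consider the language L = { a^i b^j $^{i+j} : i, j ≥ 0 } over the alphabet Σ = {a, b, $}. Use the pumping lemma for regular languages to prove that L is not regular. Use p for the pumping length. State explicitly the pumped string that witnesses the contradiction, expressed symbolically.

a^{p+k} b^p $^{2p}

Assume L is regular. Let p be the pumping length given by the pumping lemma.
Take w = a^p b^p $^{2p} ∈ L (with i=j=p, i+j=2p), |w| = 4p ≥ p.
By the pumping lemma, w = xyz with |xy| ≤ p and |y| ≥ 1.
Since the first p symbols of w are all a's and |xy| ≤ p, y lies entirely in the leading a-block: y = a^k for some k with 1 ≤ k ≤ p.
Consider xy^2z = a^{p+k} b^p $^{2p}. Now the a- and b-counts sum to 2p+k, but the $-count is 2p ≠ 2p+k. So xy^2z ∉ L.
This contradicts the pumping lemma, so L is not regular.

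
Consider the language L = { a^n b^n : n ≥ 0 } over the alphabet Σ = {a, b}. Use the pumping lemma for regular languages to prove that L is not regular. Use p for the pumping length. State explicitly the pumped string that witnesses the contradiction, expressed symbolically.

Toward a contradiction, assume L is regular with pumping length p.
Take w = a^p b^p. Then w ∈ L and |w| = 2p ≥ p.
The pumping lemma gives a decomposition w = xyz where |xy| ≤ p and y is nonempty.
Since the first p symbols of w are all a's and |xy| ≤ p, y lies entirely in the leading a-block: y = a^k for some k with 1 ≤ k ≤ p.
Pump with i = 2: xy^2z = a^{p+k} b^p. For this to lie in L we would need p = p+k, which forces k = 0. But k ≥ 1, so xy^2z ∉ L.
This contradicts the pumping lemma, so L is not regular.

a^{p+k} b^p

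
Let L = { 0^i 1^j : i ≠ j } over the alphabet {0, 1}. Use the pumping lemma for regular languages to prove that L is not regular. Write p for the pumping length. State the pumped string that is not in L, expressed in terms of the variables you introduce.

0^{p+p!} 1^{p+p!}

Toward a contradiction, assume L is regular with pumping length p.
Choose w = 0^p 1^{p+p!}. Since p ≠ p+p!, w ∈ L; and |w| ≥ p.
Write w = xyz as guaranteed by the lemma, with |xy| ≤ p and |y| ≥ 1.
The first p characters of w are 0's, so xy (and hence y) consists only of 0's. Write y = 0^k, 1 ≤ k ≤ p.
Since 1 ≤ k ≤ p, k divides p!; set t = 1 + p!/k. Then xy^t z has p + (p!/k)·k = p + p! copies of 0. Now the 0-count equals the 1-count, so i ≠ j fails. So xy^t z = 0^{p+p!} 1^{p+p!} ∉ L.
This contradicts the pumping lemma, so L is not regular.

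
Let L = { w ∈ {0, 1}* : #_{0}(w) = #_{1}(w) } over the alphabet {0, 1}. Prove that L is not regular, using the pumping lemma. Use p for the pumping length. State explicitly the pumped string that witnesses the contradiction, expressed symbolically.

0^{p+k} 1^p

Assume L is regular. Let p be the pumping length given by the pumping lemma.
Choose w = 0^p 1^p ∈ L with |w| = 2p ≥ p.
By the pumping lemma, w = xyz with |xy| ≤ p and y is nonempty.
Since the first p symbols of w are all 0's and |xy| ≤ p, y lies entirely in the leading 0-block: y = 0^k for some k with 1 ≤ k ≤ p.
Pump with i = 2: xy^2z = 0^{p+k} 1^p has p+k occurrences of 0 but only p of 1. Since k ≥ 1 the counts differ, so xy^2z ∉ L.
This contradicts the pumping lemma, so L is not regular.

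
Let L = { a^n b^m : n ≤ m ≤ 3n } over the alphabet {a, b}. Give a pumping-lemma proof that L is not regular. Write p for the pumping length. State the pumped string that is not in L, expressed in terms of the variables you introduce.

a^{p+k} b^p

Toward a contradiction, assume L is regular with pumping length p.
Take w = a^p b^p ∈ L (since p ≤ p ≤ 3p), with |w| = 2p ≥ p.
Write w = xyz as guaranteed by the lemma, with |xy| ≤ p and |y| > 0.
Since the first p symbols of w are all a's and |xy| ≤ p, y lies entirely in the leading a-block: y = a^k for some k with 1 ≤ k ≤ p.
Pump with i = 2: xy^2z = a^{p+k} b^p. Now n = p+k > p = m, so the condition n ≤ m fails. Thus xy^2z ∉ L.
This is a contradiction; hence L is not regular.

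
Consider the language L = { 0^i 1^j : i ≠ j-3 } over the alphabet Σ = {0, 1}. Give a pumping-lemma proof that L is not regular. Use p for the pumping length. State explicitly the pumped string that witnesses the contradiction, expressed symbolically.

Toward a contradiction, assume L is regular with pumping length p.
Choose w = 0^p 1^{p+p!+3}. Since p ≠ (p+p!+3)-3 = p+p!, w ∈ L; and |w| ≥ p.
By the pumping lemma, w = xyz with |xy| ≤ p and y is nonempty.
The first p characters of w are 0's, so xy (and hence y) consists only of 0's. Write y = 0^k, 1 ≤ k ≤ p.
Since 1 ≤ k ≤ p, k divides p!; set t = 1 + p!/k. Then xy^t z has p + (p!/k)·k = p + p! copies of 0. Now the 0-count is p+p! and (1-count)-3 = (p+p!+3)-3 = p+p!, so i ≠ j-3 fails. So xy^t z = 0^{p+p!} 1^{p+p!+3} ∉ L.
Contradiction. Therefore L is not regular.

0^{p+p!} 1^{p+p!+3}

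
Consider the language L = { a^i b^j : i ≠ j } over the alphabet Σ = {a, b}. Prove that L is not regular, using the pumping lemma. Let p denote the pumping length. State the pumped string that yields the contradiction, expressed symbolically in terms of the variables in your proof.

Toward a contradiction, assume L is regular with pumping length p.
Choose w = a^p b^{p+p!}. Since p ≠ p+p!, w ∈ L; and |w| ≥ p.
By the pumping lemma, w = xyz with |xy| ≤ p and |y| ≥ 1.
Because |xy| ≤ p and w begins with p copies of a, we have y = a^k with 1 ≤ k ≤ p.
Since 1 ≤ k ≤ p, k divides p!; set t = 1 + p!/k. Then xy^t z has p + (p!/k)·k = p + p! copies of a. Now the a-count equals the b-count, so i ≠ j fails. So xy^t z = a^{p+p!} b^{p+p!} ∉ L.
This is a contradiction; hence L is not regular.

a^{p+p!} b^{p+p!}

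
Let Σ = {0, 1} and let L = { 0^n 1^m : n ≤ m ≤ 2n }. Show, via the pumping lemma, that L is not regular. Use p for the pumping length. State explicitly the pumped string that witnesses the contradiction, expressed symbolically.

0^{p+k} 1^p

Toward a contradiction, assume L is regular with pumping length p.
Take w = 0^p 1^p ∈ L (since p ≤ p ≤ 2p), with |w| = 2p ≥ p.
By the pumping lemma, w = xyz with |xy| ≤ p and |y| > 0.
Because |xy| ≤ p and w begins with p copies of 0, we have y = 0^k with 1 ≤ k ≤ p.
Pump with i = 2: xy^2z = 0^{p+k} 1^p. Now n = p+k > p = m, so the condition n ≤ m fails. Thus xy^2z ∉ L.
Contradiction. Therefore L is not regular.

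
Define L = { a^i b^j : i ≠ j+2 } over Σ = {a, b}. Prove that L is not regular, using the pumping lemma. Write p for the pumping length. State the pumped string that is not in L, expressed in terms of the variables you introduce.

Assume L is regular; let p be its pumping constant.
Choose w = a^p b^{p+p!-2}. Since p ≠ (p+p!-2)+2 = p+p!, w ∈ L; and |w| ≥ p.
The pumping lemma gives a decomposition w = xyz where |xy| ≤ p and |y| ≥ 1.
Since the first p symbols of w are all a's and |xy| ≤ p, y lies entirely in the leading a-block: y = a^k for some k with 1 ≤ k ≤ p.
Since 1 ≤ k ≤ p, k divides p!; set t = 1 + p!/k. Then xy^t z has p + (p!/k)·k = p + p! copies of a. Now the a-count is p+p! and (b-count)+2 = (p+p!-2)+2 = p+p!, so i ≠ j+2 fails. So xy^t z = a^{p+p!} b^{p+p!-2} ∉ L.
This is a contradiction; hence L is not regular.

a^{p+p!} b^{p+p!-2}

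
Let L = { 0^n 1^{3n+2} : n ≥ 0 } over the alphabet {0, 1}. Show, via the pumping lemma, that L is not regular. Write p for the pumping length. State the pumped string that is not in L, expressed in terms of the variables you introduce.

0^{p+k} 1^{3p+2}

Assume L is regular; let p be its pumping constant.
Let w = 0^p 1^{3p+2} ∈ L; note |w| = 4p+2 ≥ p.
Write w = xyz as guaranteed by the lemma, with |xy| ≤ p and |y| ≥ 1.
The first p characters of w are 0's, so xy (and hence y) consists only of 0's. Write y = 0^k, 1 ≤ k ≤ p.
Pump with i = 2: xy^2z = 0^{p+k} 1^{3p+2}. For this to lie in L we would need 3p+2 = 3(p+k)+2, which forces k = 0. But k ≥ 1, so xy^2z ∉ L.
This is a contradiction; hence L is not regular.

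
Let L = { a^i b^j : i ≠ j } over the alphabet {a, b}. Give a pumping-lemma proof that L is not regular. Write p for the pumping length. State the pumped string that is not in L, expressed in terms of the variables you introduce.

Suppose for contradiction that L is regular, and let p be the pumping length.
Choose w = a^p b^{p+p!}. Since p ≠ p+p!, w ∈ L; and |w| ≥ p.
Write w = xyz as guaranteed by the lemma, with |xy| ≤ p and |y| > 0.
Because |xy| ≤ p and w begins with p copies of a, we have y = a^k with 1 ≤ k ≤ p.
Since 1 ≤ k ≤ p, k divides p!; set t = 1 + p!/k. Then xy^t z has p + (p!/k)·k = p + p! copies of a. Now the a-count equals the b-count, so i ≠ j fails. So xy^t z = a^{p+p!} b^{p+p!} ∉ L.
Contradiction. Therefore L is not regular.

a^{p+p!} b^{p+p!}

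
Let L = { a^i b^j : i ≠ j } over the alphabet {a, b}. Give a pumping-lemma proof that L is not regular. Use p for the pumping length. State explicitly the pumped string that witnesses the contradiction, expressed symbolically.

a^{p+p!} b^{p+p!}

Assume L is regular. Let p be the pumping length given by the pumping lemma.
Choose w = a^p b^{p+p!}. Since p ≠ p+p!, w ∈ L; and |w| ≥ p.
By the pumping lemma, w = xyz with |xy| ≤ p and |y| ≥ 1.
Since the first p symbols of w are all a's and |xy| ≤ p, y lies entirely in the leading a-block: y = a^k for some k with 1 ≤ k ≤ p.
Since 1 ≤ k ≤ p, k divides p!; set t = 1 + p!/k. Then xy^t z has p + (p!/k)·k = p + p! copies of a. Now the a-count equals the b-count, so i ≠ j fails. So xy^t z = a^{p+p!} b^{p+p!} ∉ L.
Contradiction. Therefore L is not regular.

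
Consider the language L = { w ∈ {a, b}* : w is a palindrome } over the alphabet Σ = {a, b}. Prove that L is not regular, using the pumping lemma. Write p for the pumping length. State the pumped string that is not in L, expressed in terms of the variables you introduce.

a^{p+k} b a^p

Suppose for contradiction that L is regular, and let p be the pumping length.
Take w = a^p b a^p, a palindrome of length 2p+1 ≥ p.
The pumping lemma gives a decomposition w = xyz where |xy| ≤ p and |y| ≥ 1.
Because |xy| ≤ p and w begins with p copies of a, we have y = a^k with 1 ≤ k ≤ p.
Pump with i = 2: xy^2z = a^{p+k} b a^p. Its reverse is a^p b a^{p+k}, which differs from xy^2z since k ≥ 1. So xy^2z is not a palindrome and xy^2z ∉ L.
Contradiction. Therefore L is not regular.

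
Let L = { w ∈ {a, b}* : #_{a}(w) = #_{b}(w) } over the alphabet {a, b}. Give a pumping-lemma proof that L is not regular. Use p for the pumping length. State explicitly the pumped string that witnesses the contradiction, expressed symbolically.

a^{p+k} b^p

Assume L is regular. Let p be the pumping length given by the pumping lemma.
Choose w = a^p b^p ∈ L with |w| = 2p ≥ p.
By the pumping lemma, w = xyz with |xy| ≤ p and y is nonempty.
Since the first p symbols of w are all a's and |xy| ≤ p, y lies entirely in the leading a-block: y = a^k for some k with 1 ≤ k ≤ p.
Pump with i = 2: xy^2z = a^{p+k} b^p has p+k occurrences of a but only p of b. Since k ≥ 1 the counts differ, so xy^2z ∉ L.
This contradicts the pumping lemma, so L is not regular.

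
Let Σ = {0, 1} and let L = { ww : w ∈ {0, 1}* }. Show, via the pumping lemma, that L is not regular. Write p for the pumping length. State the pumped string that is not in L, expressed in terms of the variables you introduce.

0^{p+k} 1^p 0^p 1^p

Toward a contradiction, assume L is regular with pumping length p.
Take w = 0^p 1^p 0^p 1^p = uu where u = 0^p1^p; then w ∈ L and |w| = 4p ≥ p.
By the pumping lemma, w = xyz with |xy| ≤ p and |y| ≥ 1.
Since the first p symbols of w are all 0's and |xy| ≤ p, y lies entirely in the leading 0-block: y = 0^k for some k with 1 ≤ k ≤ p.
Pump with i = 2: xy^2z = 0^{p+k} 1^p 0^p 1^p, of length 4p+k. Suppose this equals vv. The string starts with 0 and ends with 1, so v does too; thus the boundary between the two copies of v is a 1→0 transition. There is exactly one such transition, at position 2p+k, so |v| = 2p+k and |vv| = 4p+2k ≠ 4p+k since k ≥ 1. So xy^2z ∉ L.
This is a contradiction; hence L is not regular.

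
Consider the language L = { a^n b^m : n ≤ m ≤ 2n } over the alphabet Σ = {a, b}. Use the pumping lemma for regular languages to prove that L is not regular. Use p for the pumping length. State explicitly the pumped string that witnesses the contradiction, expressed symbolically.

Assume L is regular. Let p be the pumping length given by the pumping lemma.
Take w = a^p b^p ∈ L (since p ≤ p ≤ 2p), with |w| = 2p ≥ p.
By the pumping lemma, w = xyz with |xy| ≤ p and |y| ≥ 1.
The first p characters of w are a's, so xy (and hence y) consists only of a's. Write y = a^k, 1 ≤ k ≤ p.
Pump with i = 2: xy^2z = a^{p+k} b^p. Now n = p+k > p = m, so the condition n ≤ m fails. Thus xy^2z ∉ L.
Contradiction. Therefore L is not regular.

a^{p+k} b^p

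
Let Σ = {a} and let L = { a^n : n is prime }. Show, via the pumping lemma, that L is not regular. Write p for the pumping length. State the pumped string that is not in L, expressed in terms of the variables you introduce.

Assume L is regular. Let p be the pumping length given by the pumping lemma.
Let q be a prime with q ≥ p+2 (infinitely many primes exist), and take w = a^q ∈ L with |w| = q ≥ p.
By the pumping lemma, w = xyz with |xy| ≤ p and |y| ≥ 1.
Then y = a^k for some k with 1 ≤ k ≤ p.
Since 1 ≤ k ≤ p, |xz| = q-k. Pump with i = q+1: |xy^{q+1}z| = (q-k)+(q+1)k = q+qk = q(1+k), which is composite (both factors ≥ 2). So xy^{q+1}z = a^{q(1+k)} ∉ L.
This contradicts the pumping lemma, so L is not regular.

a^{q(1+k)}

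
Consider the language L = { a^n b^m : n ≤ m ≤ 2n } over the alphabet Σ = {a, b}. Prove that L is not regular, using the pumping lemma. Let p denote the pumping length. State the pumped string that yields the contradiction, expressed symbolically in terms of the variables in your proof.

Toward a contradiction, assume L is regular with pumping length p.
Take w = a^p b^p ∈ L (since p ≤ p ≤ 2p), with |w| = 2p ≥ p.
The pumping lemma gives a decomposition w = xyz where |xy| ≤ p and |y| ≥ 1.
Since the first p symbols of w are all a's and |xy| ≤ p, y lies entirely in the leading a-block: y = a^k for some k with 1 ≤ k ≤ p.
Pump with i = 2: xy^2z = a^{p+k} b^p. Now n = p+k > p = m, so the condition n ≤ m fails. Thus xy^2z ∉ L.
This is a contradiction; hence L is not regular.

a^{p+k} b^p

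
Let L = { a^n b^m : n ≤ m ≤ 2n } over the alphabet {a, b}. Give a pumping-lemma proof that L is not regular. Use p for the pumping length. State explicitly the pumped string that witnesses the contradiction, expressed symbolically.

Suppose for contradiction that L is regular, and let p be the pumping length.
Take w = a^p b^p ∈ L (since p ≤ p ≤ 2p), with |w| = 2p ≥ p.
By the pumping lemma, w = xyz with |xy| ≤ p and |y| > 0.
The first p characters of w are a's, so xy (and hence y) consists only of a's. Write y = a^k, 1 ≤ k ≤ p.
Pump with i = 2: xy^2z = a^{p+k} b^p. Now n = p+k > p = m, so the condition n ≤ m fails. Thus xy^2z ∉ L.
Contradiction. Therefore L is not regular.

a^{p+k} b^p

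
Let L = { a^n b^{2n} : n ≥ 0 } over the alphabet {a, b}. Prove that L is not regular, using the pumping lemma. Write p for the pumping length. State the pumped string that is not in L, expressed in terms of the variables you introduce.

Assume L is regular; let p be its pumping constant.
Take w = a^p b^{2p}. Then w ∈ L and |w| = 3p ≥ p.
Write w = xyz as guaranteed by the lemma, with |xy| ≤ p and y is nonempty.
Because |xy| ≤ p and w begins with p copies of a, we have y = a^k with 1 ≤ k ≤ p.
Pump with i = 2: xy^2z = a^{p+k} b^{2p}. For this to lie in L we would need 2p = 2(p+k), which forces k = 0. But k ≥ 1, so xy^2z ∉ L.
This is a contradiction; hence L is not regular.

a^{p+k} b^{2p}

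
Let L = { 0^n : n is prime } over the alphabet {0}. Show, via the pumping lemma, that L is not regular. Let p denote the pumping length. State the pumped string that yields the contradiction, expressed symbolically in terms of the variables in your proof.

0^{q(1+k)}

Assume L is regular. Let p be the pumping length given by the pumping lemma.
Let q be a prime with q ≥ p+2 (infinitely many primes exist), and take w = 0^q ∈ L with |w| = q ≥ p.
Write w = xyz as guaranteed by the lemma, with |xy| ≤ p and y is nonempty.
Then y = 0^k for some k with 1 ≤ k ≤ p.
Since 1 ≤ k ≤ p, |xz| = q-k. Pump with i = q+1: |xy^{q+1}z| = (q-k)+(q+1)k = q+qk = q(1+k), which is composite (both factors ≥ 2). So xy^{q+1}z = 0^{q(1+k)} ∉ L.
This contradicts the pumping lemma, so L is not regular.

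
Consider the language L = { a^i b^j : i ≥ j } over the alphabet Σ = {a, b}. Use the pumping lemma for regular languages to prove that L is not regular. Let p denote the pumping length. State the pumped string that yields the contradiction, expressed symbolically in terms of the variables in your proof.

a^{p-k} b^p

Assume L is regular. Let p be the pumping length given by the pumping lemma.
Choose w = a^p b^p ∈ L, with |w| = 2p ≥ p.
By the pumping lemma, w = xyz with |xy| ≤ p and |y| ≥ 1.
Since the first p symbols of w are all a's and |xy| ≤ p, y lies entirely in the leading a-block: y = a^k for some k with 1 ≤ k ≤ p.
Consider xy^0z = xz = a^{p-k} b^p. Since k ≥ 1, the a-count p-k is less than p, so i ≥ j fails; thus xz ∉ L.
This contradicts the pumping lemma, so L is not regular.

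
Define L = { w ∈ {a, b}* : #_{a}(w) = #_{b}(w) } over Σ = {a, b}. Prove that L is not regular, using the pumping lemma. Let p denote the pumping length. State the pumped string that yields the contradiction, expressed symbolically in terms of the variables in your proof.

a^{p+k} b^p

Suppose for contradiction that L is regular, and let p be the pumping length.
Choose w = a^p b^p ∈ L with |w| = 2p ≥ p.
The pumping lemma gives a decomposition w = xyz where |xy| ≤ p and y is nonempty.
The first p characters of w are a's, so xy (and hence y) consists only of a's. Write y = a^k, 1 ≤ k ≤ p.
Pump with i = 2: xy^2z = a^{p+k} b^p has p+k occurrences of a but only p of b. Since k ≥ 1 the counts differ, so xy^2z ∉ L.
Contradiction. Therefore L is not regular.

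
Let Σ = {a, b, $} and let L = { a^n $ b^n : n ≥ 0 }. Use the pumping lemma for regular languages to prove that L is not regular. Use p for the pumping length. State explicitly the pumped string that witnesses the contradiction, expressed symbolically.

a^{p+k} $ b^p

Suppose for contradiction that L is regular, and let p be the pumping length.
Take w = a^p $ b^p ∈ L with |w| = 2p+1 ≥ p.
By the pumping lemma, w = xyz with |xy| ≤ p and y is nonempty.
The first p characters of w are a's, so xy (and hence y) consists only of a's. Write y = a^k, 1 ≤ k ≤ p.
Pump with i = 2: xy^2z = a^{p+k} $ b^p, which would require p+k = p. But k ≥ 1, so xy^2z ∉ L.
This is a contradiction; hence L is not regular.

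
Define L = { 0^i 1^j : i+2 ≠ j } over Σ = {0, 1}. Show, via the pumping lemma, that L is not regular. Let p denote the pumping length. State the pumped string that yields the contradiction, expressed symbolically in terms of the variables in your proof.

0^{p+p!} 1^{p+p!+2}

Assume L is regular; let p be its pumping constant.
Choose w = 0^p 1^{p+p!+2}. Since p ≠ (p+p!+2)-2 = p+p!, w ∈ L; and |w| ≥ p.
By the pumping lemma, w = xyz with |xy| ≤ p and |y| > 0.
The first p characters of w are 0's, so xy (and hence y) consists only of 0's. Write y = 0^k, 1 ≤ k ≤ p.
Since 1 ≤ k ≤ p, k divides p!; set t = 1 + p!/k. Then xy^t z has p + (p!/k)·k = p + p! copies of 0. Now the 0-count is p+p! and (1-count)-2 = (p+p!+2)-2 = p+p!, so i+2 ≠ j fails. So xy^t z = 0^{p+p!} 1^{p+p!+2} ∉ L.
This contradicts the pumping lemma, so L is not regular.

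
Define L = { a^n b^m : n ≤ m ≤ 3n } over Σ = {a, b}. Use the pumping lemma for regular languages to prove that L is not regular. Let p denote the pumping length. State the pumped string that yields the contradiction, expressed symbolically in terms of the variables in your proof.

Assume L is regular. Let p be the pumping length given by the pumping lemma.
Take w = a^p b^p ∈ L (since p ≤ p ≤ 3p), with |w| = 2p ≥ p.
By the pumping lemma, w = xyz with |xy| ≤ p and |y| ≥ 1.
The first p characters of w are a's, so xy (and hence y) consists only of a's. Write y = a^k, 1 ≤ k ≤ p.
Pump with i = 2: xy^2z = a^{p+k} b^p. Now n = p+k > p = m, so the condition n ≤ m fails. Thus xy^2z ∉ L.
This is a contradiction; hence L is not regular.

a^{p+k} b^p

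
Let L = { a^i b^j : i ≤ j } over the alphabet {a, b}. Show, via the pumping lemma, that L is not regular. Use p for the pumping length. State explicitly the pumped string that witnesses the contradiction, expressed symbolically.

a^{p+k} b^p

Suppose for contradiction that L is regular, and let p be the pumping length.
Choose w = a^p b^p ∈ L, with |w| = 2p ≥ p.
The pumping lemma gives a decomposition w = xyz where |xy| ≤ p and |y| > 0.
Since the first p symbols of w are all a's and |xy| ≤ p, y lies entirely in the leading a-block: y = a^k for some k with 1 ≤ k ≤ p.
Consider xy^2z = a^{p+k} b^p. Since k ≥ 1, the a-count p+k exceeds the b-count p, so i ≤ j fails; thus xy^2z ∉ L.
This is a contradiction; hence L is not regular.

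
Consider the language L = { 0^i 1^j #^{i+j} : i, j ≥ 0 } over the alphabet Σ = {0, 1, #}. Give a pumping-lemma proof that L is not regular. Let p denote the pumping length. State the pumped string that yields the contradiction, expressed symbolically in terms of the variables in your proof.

Suppose for contradiction that L is regular, and let p be the pumping length.
Take w = 0^p 1^p #^{2p} ∈ L (with i=j=p, i+j=2p), |w| = 4p ≥ p.
The pumping lemma gives a decomposition w = xyz where |xy| ≤ p and |y| > 0.
Since the first p symbols of w are all 0's and |xy| ≤ p, y lies entirely in the leading 0-block: y = 0^k for some k with 1 ≤ k ≤ p.
Consider xy^2z = 0^{p+k} 1^p #^{2p}. Now the 0- and 1-counts sum to 2p+k, but the #-count is 2p ≠ 2p+k. So xy^2z ∉ L.
Contradiction. Therefore L is not regular.

0^{p+k} 1^p #^{2p}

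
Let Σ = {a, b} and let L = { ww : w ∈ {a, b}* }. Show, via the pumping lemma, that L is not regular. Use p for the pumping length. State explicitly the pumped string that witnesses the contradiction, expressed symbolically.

a^{p+k} b^p a^p b^p

Suppose for contradiction that L is regular, and let p be the pumping length.
Take w = a^p b^p a^p b^p = uu where u = a^pb^p; then w ∈ L and |w| = 4p ≥ p.
The pumping lemma gives a decomposition w = xyz where |xy| ≤ p and |y| ≥ 1.
The first p characters of w are a's, so xy (and hence y) consists only of a's. Write y = a^k, 1 ≤ k ≤ p.
Pump with i = 2: xy^2z = a^{p+k} b^p a^p b^p, of length 4p+k. Suppose this equals vv. The string starts with a and ends with b, so v does too; thus the boundary between the two copies of v is a b→a transition. There is exactly one such transition, at position 2p+k, so |v| = 2p+k and |vv| = 4p+2k ≠ 4p+k since k ≥ 1. So xy^2z ∉ L.
This is a contradiction; hence L is not regular.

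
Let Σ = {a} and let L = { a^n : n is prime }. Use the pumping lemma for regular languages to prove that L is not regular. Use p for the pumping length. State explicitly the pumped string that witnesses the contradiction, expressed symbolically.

a^{q(1+k)}

Assume L is regular; let p be its pumping constant.
Let q be a prime with q ≥ p+2 (infinitely many primes exist), and take w = a^q ∈ L with |w| = q ≥ p.
Write w = xyz as guaranteed by the lemma, with |xy| ≤ p and y is nonempty.
Then y = a^k for some k with 1 ≤ k ≤ p.
Since 1 ≤ k ≤ p, |xz| = q-k. Pump with i = q+1: |xy^{q+1}z| = (q-k)+(q+1)k = q+qk = q(1+k), which is composite (both factors ≥ 2). So xy^{q+1}z = a^{q(1+k)} ∉ L.
Contradiction. Therefore L is not regular.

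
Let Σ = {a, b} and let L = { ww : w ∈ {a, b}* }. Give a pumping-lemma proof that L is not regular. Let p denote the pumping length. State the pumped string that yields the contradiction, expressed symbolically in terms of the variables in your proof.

Assume L is regular; let p be its pumping constant.
Take w = a^p b^p a^p b^p = uu where u = a^pb^p; then w ∈ L and |w| = 4p ≥ p.
Write w = xyz as guaranteed by the lemma, with |xy| ≤ p and y is nonempty.
Since the first p symbols of w are all a's and |xy| ≤ p, y lies entirely in the leading a-block: y = a^k for some k with 1 ≤ k ≤ p.
Pump with i = 2: xy^2z = a^{p+k} b^p a^p b^p, of length 4p+k. Suppose this equals vv. The string starts with a and ends with b, so v does too; thus the boundary between the two copies of v is a b→a transition. There is exactly one such transition, at position 2p+k, so |v| = 2p+k and |vv| = 4p+2k ≠ 4p+k since k ≥ 1. So xy^2z ∉ L.
This contradicts the pumping lemma, so L is not regular.

a^{p+k} b^p a^p b^p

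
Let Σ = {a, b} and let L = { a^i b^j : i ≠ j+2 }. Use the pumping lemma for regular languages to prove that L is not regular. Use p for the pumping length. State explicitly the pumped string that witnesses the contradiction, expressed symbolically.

a^{p+p!} b^{p+p!-2}

Assume L is regular. Let p be the pumping length given by the pumping lemma.
Choose w = a^p b^{p+p!-2}. Since p ≠ (p+p!-2)+2 = p+p!, w ∈ L; and |w| ≥ p.
Write w = xyz as guaranteed by the lemma, with |xy| ≤ p and |y| ≥ 1.
The first p characters of w are a's, so xy (and hence y) consists only of a's. Write y = a^k, 1 ≤ k ≤ p.
Since 1 ≤ k ≤ p, k divides p!; set t = 1 + p!/k. Then xy^t z has p + (p!/k)·k = p + p! copies of a. Now the a-count is p+p! and (b-count)+2 = (p+p!-2)+2 = p+p!, so i ≠ j+2 fails. So xy^t z = a^{p+p!} b^{p+p!-2} ∉ L.
This contradicts the pumping lemma, so L is not regular.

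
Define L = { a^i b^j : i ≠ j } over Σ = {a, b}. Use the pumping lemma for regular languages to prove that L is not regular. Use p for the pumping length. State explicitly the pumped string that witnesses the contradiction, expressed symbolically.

Assume L is regular. Let p be the pumping length given by the pumping lemma.
Choose w = a^p b^{p+p!}. Since p ≠ p+p!, w ∈ L; and |w| ≥ p.
Write w = xyz as guaranteed by the lemma, with |xy| ≤ p and |y| > 0.
Since the first p symbols of w are all a's and |xy| ≤ p, y lies entirely in the leading a-block: y = a^k for some k with 1 ≤ k ≤ p.
Since 1 ≤ k ≤ p, k divides p!; set t = 1 + p!/k. Then xy^t z has p + (p!/k)·k = p + p! copies of a. Now the a-count equals the b-count, so i ≠ j fails. So xy^t z = a^{p+p!} b^{p+p!} ∉ L.
This is a contradiction; hence L is not regular.

a^{p+p!} b^{p+p!}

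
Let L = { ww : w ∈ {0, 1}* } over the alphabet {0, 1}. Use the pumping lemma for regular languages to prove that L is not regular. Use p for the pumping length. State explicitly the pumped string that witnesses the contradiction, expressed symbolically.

Assume L is regular; let p be its pumping constant.
Take w = 0^p 1^p 0^p 1^p = uu where u = 0^p1^p; then w ∈ L and |w| = 4p ≥ p.
By the pumping lemma, w = xyz with |xy| ≤ p and |y| ≥ 1.
Because |xy| ≤ p and w begins with p copies of 0, we have y = 0^k with 1 ≤ k ≤ p.
Pump with i = 2: xy^2z = 0^{p+k} 1^p 0^p 1^p, of length 4p+k. Suppose this equals vv. The string starts with 0 and ends with 1, so v does too; thus the boundary between the two copies of v is a 1→0 transition. There is exactly one such transition, at position 2p+k, so |v| = 2p+k and |vv| = 4p+2k ≠ 4p+k since k ≥ 1. So xy^2z ∉ L.
Contradiction. Therefore L is not regular.

0^{p+k} 1^p 0^p 1^p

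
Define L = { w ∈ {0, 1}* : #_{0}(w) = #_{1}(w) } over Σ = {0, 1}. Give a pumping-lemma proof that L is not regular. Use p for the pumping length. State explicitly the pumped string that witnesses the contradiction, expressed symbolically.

0^{p+k} 1^p

Toward a contradiction, assume L is regular with pumping length p.
Choose w = 0^p 1^p ∈ L with |w| = 2p ≥ p.
The pumping lemma gives a decomposition w = xyz where |xy| ≤ p and |y| ≥ 1.
Since the first p symbols of w are all 0's and |xy| ≤ p, y lies entirely in the leading 0-block: y = 0^k for some k with 1 ≤ k ≤ p.
Pump with i = 2: xy^2z = 0^{p+k} 1^p has p+k occurrences of 0 but only p of 1. Since k ≥ 1 the counts differ, so xy^2z ∉ L.
Contradiction. Therefore L is not regular.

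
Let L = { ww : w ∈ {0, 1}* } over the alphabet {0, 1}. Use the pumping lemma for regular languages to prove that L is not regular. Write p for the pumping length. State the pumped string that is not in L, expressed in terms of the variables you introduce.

Assume L is regular; let p be its pumping constant.
Take w = 0^p 1^p 0^p 1^p = uu where u = 0^p1^p; then w ∈ L and |w| = 4p ≥ p.
By the pumping lemma, w = xyz with |xy| ≤ p and y is nonempty.
Since the first p symbols of w are all 0's and |xy| ≤ p, y lies entirely in the leading 0-block: y = 0^k for some k with 1 ≤ k ≤ p.
Pump with i = 2: xy^2z = 0^{p+k} 1^p 0^p 1^p, of length 4p+k. Suppose this equals vv. The string starts with 0 and ends with 1, so v does too; thus the boundary between the two copies of v is a 1→0 transition. There is exactly one such transition, at position 2p+k, so |v| = 2p+k and |vv| = 4p+2k ≠ 4p+k since k ≥ 1. So xy^2z ∉ L.
This contradicts the pumping lemma, so L is not regular.

0^{p+k} 1^p 0^p 1^p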